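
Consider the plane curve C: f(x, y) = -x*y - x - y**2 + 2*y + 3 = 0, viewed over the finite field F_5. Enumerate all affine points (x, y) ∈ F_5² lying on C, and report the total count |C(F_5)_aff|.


Affine F_5-points: {(0, 3), (0, 4), (1, 2), (1, 4), (2, 1), (2, 4), (3, 0), (3, 4), (4, 4)}; count = 9.

For each of the 25 pairs (x, y) ∈ F_5², evaluate f(x, y) mod 5. Record the zeros.
  x = 0: [0↦3, 1↦4, 2↦3, 3↦0, 4↦0]  zeros at y ∈ {3, 4}
  x = 1: [0↦2, 1↦2, 2↦0, 3↦1, 4↦0]  zeros at y ∈ {2, 4}
  x = 2: [0↦1, 1↦0, 2↦2, 3↦2, 4↦0]  zeros at y ∈ {1, 4}
  x = 3: [0↦0, 1↦3, 2↦4, 3↦3, 4↦0]  zeros at y ∈ {0, 4}
  x = 4: [0↦4, 1↦1, 2↦1, 3↦4, 4↦0]  zeros at y ∈ {4}
Collecting zeros: affine points = {(0, 3), (0, 4), (1, 2), (1, 4), (2, 1), (2, 4), (3, 0), (3, 4), (4, 4)}.
Total count |C(F_5)_aff| = 9.


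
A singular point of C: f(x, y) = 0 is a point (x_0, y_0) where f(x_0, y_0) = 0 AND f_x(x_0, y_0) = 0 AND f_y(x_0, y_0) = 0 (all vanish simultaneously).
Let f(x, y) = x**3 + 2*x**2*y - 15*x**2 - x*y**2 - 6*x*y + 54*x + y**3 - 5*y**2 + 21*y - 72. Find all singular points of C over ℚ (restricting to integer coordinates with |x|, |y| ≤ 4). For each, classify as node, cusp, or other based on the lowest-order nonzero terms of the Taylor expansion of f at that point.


Singular points: {(3, 3)}; classification: cusp.

Compute partial derivatives:
  f_x = 3*x**2 + 4*x*y - 30*x - y**2 - 6*y + 54.
  f_y = 2*x**2 - 2*x*y - 6*x + 3*y**2 - 10*y + 21.
Scan x_0 ∈ {−4, ..., 4}. For each x_0, f_y(x_0, y) is a polynomial in y; find its integer roots y ∈ {−4, ..., 4}, then test f_x and f at those candidates.
  x = -4: f_y(-4, y) = 3*y**2 - 2*y + 77; no integer root y with |y| ≤ 4.
  x = -3: f_y(-3, y) = 3*y**2 - 4*y + 57; no integer root y with |y| ≤ 4.
  x = -2: f_y(-2, y) = 3*y**2 - 6*y + 41; no integer root y with |y| ≤ 4.
  x = -1: f_y(-1, y) = 3*y**2 - 8*y + 29; no integer root y with |y| ≤ 4.
  x = 0: f_y(0, y) = 3*y**2 - 10*y + 21; no integer root y with |y| ≤ 4.
  x = 1: f_y(1, y) = 3*y**2 - 12*y + 17; no integer root y with |y| ≤ 4.
  x = 2: f_y(2, y) = 3*y**2 - 14*y + 17; no integer root y with |y| ≤ 4.
  x = 3: f_y(3, y) = 3*y**2 - 16*y + 21; vanishes at y ∈ {3}. (3, 3): f_x = 0, f = 0 — SINGULAR.
  x = 4: f_y(4, y) = 3*y**2 - 18*y + 29; no integer root y with |y| ≤ 4.
Only singular point on the grid: (3, 3).
Classify: substitute x = 3 + u, y = 3 + v and expand: f = u**3 + 2*u**2*v - u*v**2 + v**3 + v**2.
No constant or linear terms (consistent with a singular point). Quadratic part: v**2. Cubic part: u**3 + 2*u**2*v - u*v**2 + v**3.
The quadratic part v**2 is a perfect square, so there is a single (double) tangent line v = 0, i.e. y = 3. Restricting the cubic part to that line (v = 0) leaves u**3 ≠ 0, so f is not divisible by v and the branch is v² ≈ -u**3 to lowest order — this is a cusp.
Classification: cusp.


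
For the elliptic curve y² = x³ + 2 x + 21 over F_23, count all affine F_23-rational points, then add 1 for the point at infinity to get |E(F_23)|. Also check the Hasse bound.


Affine points = {(1, 1), (1, 22), (3, 10), (3, 13), (4, 1), (4, 22), (5, 8), (5, 15), (9, 3), (9, 20), (10, 11), (10, 12), (12, 5), (12, 18), (13, 6), (13, 17), (16, 3), (16, 20), (17, 0), (18, 1), (18, 22), (19, 8), (19, 15), (21, 3), (21, 20), (22, 8), (22, 15)}; affine count = 27; |E(F_23)| = 28.

Discriminant check: Δ ∝ 4a³ + 27b² = 4·2³ + 27·21² = 4·8 + 27·441 ≡ 2 (mod 23). Nonzero ⇒ E is nonsingular.
For each x ∈ F_23, compute rhs = x³ + 2·x + 21 mod 23, then count y ∈ F_23 with y² ≡ rhs.
  x = 0: rhs = 21, matching y values: none (0 points).
  x = 1: rhs = 1, matching y values: 1, 22 (2 points).
  x = 2: rhs = 10, matching y values: none (0 points).
  x = 3: rhs = 8, matching y values: 10, 13 (2 points).
  x = 4: rhs = 1, matching y values: 1, 22 (2 points).
  x = 5: rhs = 18, matching y values: 8, 15 (2 points).
  x = 6: rhs = 19, matching y values: none (0 points).
  x = 7: rhs = 10, matching y values: none (0 points).
  x = 8: rhs = 20, matching y values: none (0 points).
  x = 9: rhs = 9, matching y values: 3, 20 (2 points).
  x = 10: rhs = 6, matching y values: 11, 12 (2 points).
  x = 11: rhs = 17, matching y values: none (0 points).
  x = 12: rhs = 2, matching y values: 5, 18 (2 points).
  x = 13: rhs = 13, matching y values: 6, 17 (2 points).
  x = 14: rhs = 10, matching y values: none (0 points).
  x = 15: rhs = 22, matching y values: none (0 points).
  x = 16: rhs = 9, matching y values: 3, 20 (2 points).
  x = 17: rhs = 0, matching y values: 0 (1 points).
  x = 18: rhs = 1, matching y values: 1, 22 (2 points).
  x = 19: rhs = 18, matching y values: 8, 15 (2 points).
  x = 20: rhs = 11, matching y values: none (0 points).
  x = 21: rhs = 9, matching y values: 3, 20 (2 points).
  x = 22: rhs = 18, matching y values: 8, 15 (2 points).
Total affine count: 27.
Full point count |E(F_23)| = 27 + 1 = 28.
Hasse bound: |28 − (23+1)| = |4| = 4 ≤ 2√23 ≈ 9.5917 ✓.


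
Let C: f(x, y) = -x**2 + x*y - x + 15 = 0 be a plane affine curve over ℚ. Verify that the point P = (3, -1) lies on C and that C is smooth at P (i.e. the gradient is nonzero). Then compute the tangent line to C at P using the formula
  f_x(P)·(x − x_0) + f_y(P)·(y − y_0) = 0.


Tangent line at P: -8*x + 3*y + 27 = 0.

Step 1: f(3, -1) = 0, so P lies on C.
Step 2: partial derivatives
  f_x(x, y) = -2*x + y - 1, f_y(x, y) = x.
  f_x(P) = -8, f_y(P) = 3 (gradient nonzero, so P is smooth).
Step 3: tangent line at P: -8·(x − 3) + 3·(y − -1) = 0.
Expanding: -8*x + 3*y + 27 = 0.


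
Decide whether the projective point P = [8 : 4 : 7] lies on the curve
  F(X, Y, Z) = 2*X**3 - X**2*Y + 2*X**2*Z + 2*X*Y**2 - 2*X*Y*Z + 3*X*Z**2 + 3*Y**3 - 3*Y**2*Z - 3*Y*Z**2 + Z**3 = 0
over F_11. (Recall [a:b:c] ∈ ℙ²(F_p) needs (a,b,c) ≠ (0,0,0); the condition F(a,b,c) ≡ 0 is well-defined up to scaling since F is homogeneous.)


F(8,4,7) ≡ 4 (mod 11); P is NOT on the curve.

Evaluate F(8, 4, 7) term-by-term (mod 11).
  2*X**3 ↦ 2·512·1·1 = 1024
  -X**2*Y ↦ -1·64·4·1 = -256
  2*X**2*Z ↦ 2·64·1·7 = 896
  2*X*Y**2 ↦ 2·8·16·1 = 256
  -2*X*Y*Z ↦ -2·8·4·7 = -448
  3*X*Z**2 ↦ 3·8·1·49 = 1176
  3*Y**3 ↦ 3·1·64·1 = 192
  -3*Y**2*Z ↦ -3·1·16·7 = -336
  -3*Y*Z**2 ↦ -3·1·4·49 = -588
  Z**3 ↦ 1·1·1·343 = 343
Sum: F(8, 4, 7) = (1024) + (-256) + (896) + (256) + (-448) + (1176) + (192) + (-336) + (-588) + (343) = 2259.
Reducing mod 11: 2259 ≡ 4 (mod 11).
Since F(a, b, c) ≡ 4 ≠ 0 (mod 11), P does NOT lie on the curve.


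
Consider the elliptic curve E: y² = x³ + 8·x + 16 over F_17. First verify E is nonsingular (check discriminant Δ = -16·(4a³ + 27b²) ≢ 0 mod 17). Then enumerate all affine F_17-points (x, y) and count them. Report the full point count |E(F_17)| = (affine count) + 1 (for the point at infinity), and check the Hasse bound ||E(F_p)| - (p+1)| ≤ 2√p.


Affine points = {(0, 4), (0, 13), (1, 5), (1, 12), (3, 4), (3, 13), (6, 5), (6, 12), (9, 1), (9, 16), (10, 5), (10, 12), (12, 2), (12, 15), (14, 4), (14, 13), (15, 3), (15, 14)}; affine count = 18; |E(F_17)| = 19.

Discriminant check: Δ ∝ 4a³ + 27b² = 4·8³ + 27·16² = 4·512 + 27·256 ≡ 1 (mod 17). Nonzero ⇒ E is nonsingular.
For each x ∈ F_17, compute rhs = x³ + 8·x + 16 mod 17, then count y ∈ F_17 with y² ≡ rhs.
  x = 0: rhs = 16, matching y values: 4, 13 (2 points).
  x = 1: rhs = 8, matching y values: 5, 12 (2 points).
  x = 2: rhs = 6, matching y values: none (0 points).
  x = 3: rhs = 16, matching y values: 4, 13 (2 points).
  x = 4: rhs = 10, matching y values: none (0 points).
  x = 5: rhs = 11, matching y values: none (0 points).
  x = 6: rhs = 8, matching y values: 5, 12 (2 points).
  x = 7: rhs = 7, matching y values: none (0 points).
  x = 8: rhs = 14, matching y values: none (0 points).
  x = 9: rhs = 1, matching y values: 1, 16 (2 points).
  x = 10: rhs = 8, matching y values: 5, 12 (2 points).
  x = 11: rhs = 7, matching y values: none (0 points).
  x = 12: rhs = 4, matching y values: 2, 15 (2 points).
  x = 13: rhs = 5, matching y values: none (0 points).
  x = 14: rhs = 16, matching y values: 4, 13 (2 points).
  x = 15: rhs = 9, matching y values: 3, 14 (2 points).
  x = 16: rhs = 7, matching y values: none (0 points).
Total affine count: 18.
Full point count |E(F_17)| = 18 + 1 = 19.
Hasse bound: |19 − (17+1)| = |1| = 1 ≤ 2√17 ≈ 8.2462 ✓.


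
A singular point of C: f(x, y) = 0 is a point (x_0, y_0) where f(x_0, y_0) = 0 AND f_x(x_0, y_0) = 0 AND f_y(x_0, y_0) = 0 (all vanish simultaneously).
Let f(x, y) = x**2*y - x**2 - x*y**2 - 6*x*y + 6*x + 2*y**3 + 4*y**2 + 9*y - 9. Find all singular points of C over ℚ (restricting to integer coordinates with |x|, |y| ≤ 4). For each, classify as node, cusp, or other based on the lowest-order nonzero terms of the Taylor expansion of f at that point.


Singular points: {(3, 0)}; classification: node.

Compute partial derivatives:
  f_x = 2*x*y - 2*x - y**2 - 6*y + 6.
  f_y = x**2 - 2*x*y - 6*x + 6*y**2 + 8*y + 9.
Scan x_0 ∈ {−4, ..., 4}. For each x_0, f_y(x_0, y) is a polynomial in y; find its integer roots y ∈ {−4, ..., 4}, then test f_x and f at those candidates.
  x = -4: f_y(-4, y) = 6*y**2 + 16*y + 49; no integer root y with |y| ≤ 4.
  x = -3: f_y(-3, y) = 6*y**2 + 14*y + 36; no integer root y with |y| ≤ 4.
  x = -2: f_y(-2, y) = 6*y**2 + 12*y + 25; no integer root y with |y| ≤ 4.
  x = -1: f_y(-1, y) = 6*y**2 + 10*y + 16; no integer root y with |y| ≤ 4.
  x = 0: f_y(0, y) = 6*y**2 + 8*y + 9; no integer root y with |y| ≤ 4.
  x = 1: f_y(1, y) = 6*y**2 + 6*y + 4; no integer root y with |y| ≤ 4.
  x = 2: f_y(2, y) = 6*y**2 + 4*y + 1; no integer root y with |y| ≤ 4.
  x = 3: f_y(3, y) = 6*y**2 + 2*y; vanishes at y ∈ {0}. (3, 0): f_x = 0, f = 0 — SINGULAR.
  x = 4: f_y(4, y) = 6*y**2 + 1; no integer root y with |y| ≤ 4.
Only singular point on the grid: (3, 0).
Classify: substitute x = 3 + u, y = 0 + v and expand: f = u**2*v - u**2 - u*v**2 + 2*v**3 + v**2.
No constant or linear terms (consistent with a singular point). Quadratic part: -u**2 + v**2. Cubic part: u**2*v - u*v**2 + 2*v**3.
The quadratic part v**2 - u**2 = (v − u)(v + u) splits into two distinct linear factors, so there are two distinct tangent lines y − 0 = ±(x − 3) — this is a node (ordinary double point).
Classification: node.


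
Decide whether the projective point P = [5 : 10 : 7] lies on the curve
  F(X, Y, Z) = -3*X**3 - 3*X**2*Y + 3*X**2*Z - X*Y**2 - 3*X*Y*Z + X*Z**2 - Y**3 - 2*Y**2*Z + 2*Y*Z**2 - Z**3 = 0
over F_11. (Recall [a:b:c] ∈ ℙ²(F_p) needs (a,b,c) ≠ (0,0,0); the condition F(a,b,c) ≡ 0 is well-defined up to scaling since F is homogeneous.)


F(5,10,7) ≡ 6 (mod 11); P is NOT on the curve.

Evaluate F(5, 10, 7) term-by-term (mod 11).
  -3*X**3 ↦ -3·125·1·1 = -375
  -3*X**2*Y ↦ -3·25·10·1 = -750
  3*X**2*Z ↦ 3·25·1·7 = 525
  -X*Y**2 ↦ -1·5·100·1 = -500
  -3*X*Y*Z ↦ -3·5·10·7 = -1050
  X*Z**2 ↦ 1·5·1·49 = 245
  -Y**3 ↦ -1·1·1000·1 = -1000
  -2*Y**2*Z ↦ -2·1·100·7 = -1400
  2*Y*Z**2 ↦ 2·1·10·49 = 980
  -Z**3 ↦ -1·1·1·343 = -343
Sum: F(5, 10, 7) = (-375) + (-750) + (525) + (-500) + (-1050) + (245) + (-1000) + (-1400) + (980) + (-343) = -3668.
Reducing mod 11: -3668 ≡ 6 (mod 11).
Since F(a, b, c) ≡ 6 ≠ 0 (mod 11), P does NOT lie on the curve.


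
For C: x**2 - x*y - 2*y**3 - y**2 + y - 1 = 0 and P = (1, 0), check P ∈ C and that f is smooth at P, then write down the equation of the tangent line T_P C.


Tangent line at P: 2*x - 2 = 0.

Step 1: f(1, 0) = 0, so P lies on C.
Step 2: partial derivatives
  f_x(x, y) = 2*x - y, f_y(x, y) = -x - 6*y**2 - 2*y + 1.
  f_x(P) = 2, f_y(P) = 0 (gradient nonzero, so P is smooth).
Step 3: tangent line at P: 2·(x − 1) + 0·(y − 0) = 0.
Expanding: 2*x - 2 = 0.


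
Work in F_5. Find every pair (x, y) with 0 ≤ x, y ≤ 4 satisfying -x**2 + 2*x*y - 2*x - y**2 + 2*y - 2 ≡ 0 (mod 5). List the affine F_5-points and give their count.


Affine F_5-points: {(0, 3), (0, 4), (1, 0), (1, 4), (2, 0), (2, 1), (3, 1), (3, 2), (4, 2), (4, 3)}; count = 10.

For each of the 25 pairs (x, y) ∈ F_5², evaluate f(x, y) mod 5. Record the zeros.
  x = 0: [0↦3, 1↦4, 2↦3, 3↦0, 4↦0]  zeros at y ∈ {3, 4}
  x = 1: [0↦0, 1↦3, 2↦4, 3↦3, 4↦0]  zeros at y ∈ {0, 4}
  x = 2: [0↦0, 1↦0, 2↦3, 3↦4, 4↦3]  zeros at y ∈ {0, 1}
  x = 3: [0↦3, 1↦0, 2↦0, 3↦3, 4↦4]  zeros at y ∈ {1, 2}
  x = 4: [0↦4, 1↦3, 2↦0, 3↦0, 4↦3]  zeros at y ∈ {2, 3}
Collecting zeros: affine points = {(0, 3), (0, 4), (1, 0), (1, 4), (2, 0), (2, 1), (3, 1), (3, 2), (4, 2), (4, 3)}.
Total count |C(F_5)_aff| = 10.


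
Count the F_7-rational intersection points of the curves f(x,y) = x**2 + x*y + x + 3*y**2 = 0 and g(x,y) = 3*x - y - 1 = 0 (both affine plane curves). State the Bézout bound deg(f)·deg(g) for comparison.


Common zeros: {(2, 5), (4, 4)}; count = 2; Bézout bound = 2.

deg(f) = 2, deg(g) = 1, so Bézout bound = 2.
Scan x ∈ F_7. For each x, list the y ∈ F_7 with f(x, y) ≡ 0 and those with g(x, y) ≡ 0 (mod 7); the common zeros in that column are the intersection.
  x = 0: f ≡ 0 at y ∈ {0}; g ≡ 0 at y ∈ {6}; common: ∅.
  x = 1: f ≡ 0 at y ∈ ∅; g ≡ 0 at y ∈ {2}; common: ∅.
  x = 2: f ≡ 0 at y ∈ {5, 6}; g ≡ 0 at y ∈ {5}; common: {5}.
  x = 3: f ≡ 0 at y ∈ ∅; g ≡ 0 at y ∈ {1}; common: ∅.
  x = 4: f ≡ 0 at y ∈ {4}; g ≡ 0 at y ∈ {4}; common: {4}.
  x = 5: f ≡ 0 at y ∈ {4, 6}; g ≡ 0 at y ∈ {0}; common: ∅.
  x = 6: f ≡ 0 at y ∈ {0, 5}; g ≡ 0 at y ∈ {3}; common: ∅.
Collecting: common zeros = {(2, 5), (4, 4)}, so the count is 2.
Comparison with the Bézout bound: 2 ≤ 2 = deg(f)·deg(g), as expected for curves with no common component (the bound is attained).


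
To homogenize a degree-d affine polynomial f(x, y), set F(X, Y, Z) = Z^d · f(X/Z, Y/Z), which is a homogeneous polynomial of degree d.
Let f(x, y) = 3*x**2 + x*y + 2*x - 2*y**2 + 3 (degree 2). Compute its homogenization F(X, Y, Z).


F(X, Y, Z) = 3*X**2 + X*Y + 2*X*Z - 2*Y**2 + 3*Z**2

deg(f) = 2.
Substitute x = X/Z, y = Y/Z into f, then multiply by Z^2.
  monomial 3·x^2·y^0 ↦ 3·X^2·Y^0·Z^0.
  monomial 1·x^1·y^1 ↦ 1·X^1·Y^1·Z^0.
  monomial 2·x^1·y^0 ↦ 2·X^1·Y^0·Z^1.
  monomial -2·x^0·y^2 ↦ -2·X^0·Y^2·Z^0.
  monomial 3·x^0·y^0 ↦ 3·X^0·Y^0·Z^2.
Collecting: F(X, Y, Z) = 3*X**2 + X*Y + 2*X*Z - 2*Y**2 + 3*Z**2.


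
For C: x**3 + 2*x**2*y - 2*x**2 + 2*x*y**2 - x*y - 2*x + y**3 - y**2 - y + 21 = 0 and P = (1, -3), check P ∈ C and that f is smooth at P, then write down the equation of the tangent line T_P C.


Tangent line at P: 6*x + 21*y + 57 = 0.

Step 1: f(1, -3) = 0, so P lies on C.
Step 2: partial derivatives
  f_x(x, y) = 3*x**2 + 4*x*y - 4*x + 2*y**2 - y - 2, f_y(x, y) = 2*x**2 + 4*x*y - x + 3*y**2 - 2*y - 1.
  f_x(P) = 6, f_y(P) = 21 (gradient nonzero, so P is smooth).
Step 3: tangent line at P: 6·(x − 1) + 21·(y − -3) = 0.
Expanding: 6*x + 21*y + 57 = 0.


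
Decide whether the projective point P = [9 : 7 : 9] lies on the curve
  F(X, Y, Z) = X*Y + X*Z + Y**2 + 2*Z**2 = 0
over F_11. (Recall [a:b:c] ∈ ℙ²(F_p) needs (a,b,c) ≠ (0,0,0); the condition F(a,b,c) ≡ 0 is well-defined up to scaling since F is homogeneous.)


F(9,7,9) ≡ 3 (mod 11); P is NOT on the curve.

Evaluate F(9, 7, 9) term-by-term (mod 11).
  X*Y ↦ 1·9·7·1 = 63
  X*Z ↦ 1·9·1·9 = 81
  Y**2 ↦ 1·1·49·1 = 49
  2*Z**2 ↦ 2·1·1·81 = 162
Sum: F(9, 7, 9) = (63) + (81) + (49) + (162) = 355.
Reducing mod 11: 355 ≡ 3 (mod 11).
Since F(a, b, c) ≡ 3 ≠ 0 (mod 11), P does NOT lie on the curve.


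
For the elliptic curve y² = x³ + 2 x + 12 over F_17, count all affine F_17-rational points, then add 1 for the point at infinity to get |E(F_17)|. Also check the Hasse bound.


Affine points = {(1, 7), (1, 10), (4, 4), (4, 13), (6, 6), (6, 11), (8, 8), (8, 9), (12, 8), (12, 9), (13, 5), (13, 12), (14, 8), (14, 9), (15, 0), (16, 3), (16, 14)}; affine count = 17; |E(F_17)| = 18.

Discriminant check: Δ ∝ 4a³ + 27b² = 4·2³ + 27·12² = 4·8 + 27·144 ≡ 10 (mod 17). Nonzero ⇒ E is nonsingular.
For each x ∈ F_17, compute rhs = x³ + 2·x + 12 mod 17, then count y ∈ F_17 with y² ≡ rhs.
  x = 0: rhs = 12, matching y values: none (0 points).
  x = 1: rhs = 15, matching y values: 7, 10 (2 points).
  x = 2: rhs = 7, matching y values: none (0 points).
  x = 3: rhs = 11, matching y values: none (0 points).
  x = 4: rhs = 16, matching y values: 4, 13 (2 points).
  x = 5: rhs = 11, matching y values: none (0 points).
  x = 6: rhs = 2, matching y values: 6, 11 (2 points).
  x = 7: rhs = 12, matching y values: none (0 points).
  x = 8: rhs = 13, matching y values: 8, 9 (2 points).
  x = 9: rhs = 11, matching y values: none (0 points).
  x = 10: rhs = 12, matching y values: none (0 points).
  x = 11: rhs = 5, matching y values: none (0 points).
  x = 12: rhs = 13, matching y values: 8, 9 (2 points).
  x = 13: rhs = 8, matching y values: 5, 12 (2 points).
  x = 14: rhs = 13, matching y values: 8, 9 (2 points).
  x = 15: rhs = 0, matching y values: 0 (1 points).
  x = 16: rhs = 9, matching y values: 3, 14 (2 points).
Total affine count: 17.
Full point count |E(F_17)| = 17 + 1 = 18.
Hasse bound: |18 − (17+1)| = |0| = 0 ≤ 2√17 ≈ 8.2462 ✓.


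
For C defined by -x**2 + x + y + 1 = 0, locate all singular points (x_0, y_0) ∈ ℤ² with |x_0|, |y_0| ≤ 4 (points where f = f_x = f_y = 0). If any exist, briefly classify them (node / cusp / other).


No singular points in the scanned grid; C is smooth there.

Compute partial derivatives:
  f_x = 1 - 2*x.
  f_y = 1.
f_y = 1 is a nonzero constant, so f_y never vanishes: no point (x, y) can satisfy f = f_x = f_y = 0. In particular no (x, y) ∈ {−4, ..., 4}² is singular; the curve is smooth.


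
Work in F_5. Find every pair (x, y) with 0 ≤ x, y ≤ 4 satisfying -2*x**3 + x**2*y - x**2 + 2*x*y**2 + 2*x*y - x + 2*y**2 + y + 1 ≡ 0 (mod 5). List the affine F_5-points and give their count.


Affine F_5-points: {(1, 1), (1, 3), (2, 3), (3, 0), (3, 3)}; count = 5.

For each of the 25 pairs (x, y) ∈ F_5², evaluate f(x, y) mod 5. Record the zeros.
  x = 0: [0↦1, 1↦4, 2↦1, 3↦2, 4↦2]  zeros at y ∈ ∅
  x = 1: [0↦2, 1↦0, 2↦1, 3↦0, 4↦2]  zeros at y ∈ {1, 3}
  x = 2: [0↦4, 1↦4, 2↦1, 3↦0, 4↦1]  zeros at y ∈ {3}
  x = 3: [0↦0, 1↦4, 2↦4, 3↦0, 4↦2]  zeros at y ∈ {0, 3}
  x = 4: [0↦3, 1↦3, 2↦3, 3↦3, 4↦3]  zeros at y ∈ ∅
Collecting zeros: affine points = {(1, 1), (1, 3), (2, 3), (3, 0), (3, 3)}.
Total count |C(F_5)_aff| = 5.


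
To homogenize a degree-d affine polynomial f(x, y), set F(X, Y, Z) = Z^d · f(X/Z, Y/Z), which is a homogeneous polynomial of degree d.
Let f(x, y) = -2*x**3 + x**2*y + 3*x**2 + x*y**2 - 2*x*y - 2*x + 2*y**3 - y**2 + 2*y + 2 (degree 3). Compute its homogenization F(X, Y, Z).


F(X, Y, Z) = -2*X**3 + X**2*Y + 3*X**2*Z + X*Y**2 - 2*X*Y*Z - 2*X*Z**2 + 2*Y**3 - Y**2*Z + 2*Y*Z**2 + 2*Z**3

deg(f) = 3.
Substitute x = X/Z, y = Y/Z into f, then multiply by Z^3.
  monomial -2·x^3·y^0 ↦ -2·X^3·Y^0·Z^0.
  monomial 1·x^2·y^1 ↦ 1·X^2·Y^1·Z^0.
  monomial 3·x^2·y^0 ↦ 3·X^2·Y^0·Z^1.
  monomial 1·x^1·y^2 ↦ 1·X^1·Y^2·Z^0.
  monomial -2·x^1·y^1 ↦ -2·X^1·Y^1·Z^1.
  monomial -2·x^1·y^0 ↦ -2·X^1·Y^0·Z^2.
  monomial 2·x^0·y^3 ↦ 2·X^0·Y^3·Z^0.
  monomial -1·x^0·y^2 ↦ -1·X^0·Y^2·Z^1.
  monomial 2·x^0·y^1 ↦ 2·X^0·Y^1·Z^2.
  monomial 2·x^0·y^0 ↦ 2·X^0·Y^0·Z^3.
Collecting: F(X, Y, Z) = -2*X**3 + X**2*Y + 3*X**2*Z + X*Y**2 - 2*X*Y*Z - 2*X*Z**2 + 2*Y**3 - Y**2*Z + 2*Y*Z**2 + 2*Z**3.


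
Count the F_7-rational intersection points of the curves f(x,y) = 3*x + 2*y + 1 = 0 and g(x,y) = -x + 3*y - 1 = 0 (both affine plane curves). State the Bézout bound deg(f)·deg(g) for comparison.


Common zeros: {(4, 4)}; count = 1; Bézout bound = 1.

deg(f) = 1, deg(g) = 1, so Bézout bound = 1.
Scan x ∈ F_7. For each x, list the y ∈ F_7 with f(x, y) ≡ 0 and those with g(x, y) ≡ 0 (mod 7); the common zeros in that column are the intersection.
  x = 0: f ≡ 0 at y ∈ {3}; g ≡ 0 at y ∈ {5}; common: ∅.
  x = 1: f ≡ 0 at y ∈ {5}; g ≡ 0 at y ∈ {3}; common: ∅.
  x = 2: f ≡ 0 at y ∈ {0}; g ≡ 0 at y ∈ {1}; common: ∅.
  x = 3: f ≡ 0 at y ∈ {2}; g ≡ 0 at y ∈ {6}; common: ∅.
  x = 4: f ≡ 0 at y ∈ {4}; g ≡ 0 at y ∈ {4}; common: {4}.
  x = 5: f ≡ 0 at y ∈ {6}; g ≡ 0 at y ∈ {2}; common: ∅.
  x = 6: f ≡ 0 at y ∈ {1}; g ≡ 0 at y ∈ {0}; common: ∅.
Collecting: common zeros = {(4, 4)}, so the count is 1.
Comparison with the Bézout bound: 1 ≤ 1 = deg(f)·deg(g), as expected for curves with no common component (the bound is attained).


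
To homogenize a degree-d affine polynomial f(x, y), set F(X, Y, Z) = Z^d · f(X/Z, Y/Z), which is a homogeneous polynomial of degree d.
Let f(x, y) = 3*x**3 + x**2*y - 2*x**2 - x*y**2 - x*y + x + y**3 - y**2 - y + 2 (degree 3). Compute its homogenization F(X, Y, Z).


F(X, Y, Z) = 3*X**3 + X**2*Y - 2*X**2*Z - X*Y**2 - X*Y*Z + X*Z**2 + Y**3 - Y**2*Z - Y*Z**2 + 2*Z**3

deg(f) = 3.
Substitute x = X/Z, y = Y/Z into f, then multiply by Z^3.
  monomial 3·x^3·y^0 ↦ 3·X^3·Y^0·Z^0.
  monomial 1·x^2·y^1 ↦ 1·X^2·Y^1·Z^0.
  monomial -2·x^2·y^0 ↦ -2·X^2·Y^0·Z^1.
  monomial -1·x^1·y^2 ↦ -1·X^1·Y^2·Z^0.
  monomial -1·x^1·y^1 ↦ -1·X^1·Y^1·Z^1.
  monomial 1·x^1·y^0 ↦ 1·X^1·Y^0·Z^2.
  monomial 1·x^0·y^3 ↦ 1·X^0·Y^3·Z^0.
  monomial -1·x^0·y^2 ↦ -1·X^0·Y^2·Z^1.
  monomial -1·x^0·y^1 ↦ -1·X^0·Y^1·Z^2.
  monomial 2·x^0·y^0 ↦ 2·X^0·Y^0·Z^3.
Collecting: F(X, Y, Z) = 3*X**3 + X**2*Y - 2*X**2*Z - X*Y**2 - X*Y*Z + X*Z**2 + Y**3 - Y**2*Z - Y*Z**2 + 2*Z**3.


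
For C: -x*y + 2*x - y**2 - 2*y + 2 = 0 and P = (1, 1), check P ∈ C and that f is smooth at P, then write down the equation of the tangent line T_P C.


Tangent line at P: x - 5*y + 4 = 0.

Step 1: f(1, 1) = 0, so P lies on C.
Step 2: partial derivatives
  f_x(x, y) = 2 - y, f_y(x, y) = -x - 2*y - 2.
  f_x(P) = 1, f_y(P) = -5 (gradient nonzero, so P is smooth).
Step 3: tangent line at P: 1·(x − 1) + -5·(y − 1) = 0.
Expanding: x - 5*y + 4 = 0.


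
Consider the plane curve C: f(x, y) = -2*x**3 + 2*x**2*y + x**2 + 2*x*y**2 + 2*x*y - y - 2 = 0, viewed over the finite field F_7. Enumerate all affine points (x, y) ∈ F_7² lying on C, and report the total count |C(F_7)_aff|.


Affine F_7-points: {(0, 5), (2, 0), (2, 6), (6, 4), (6, 6)}; count = 5.

For each of the 49 pairs (x, y) ∈ F_7², evaluate f(x, y) mod 7. Record the zeros.
  x = 0: [0↦5, 1↦4, 2↦3, 3↦2, 4↦1, 5↦0, 6↦6]  zeros at y ∈ {5}
  x = 1: [0↦4, 1↦2, 2↦4, 3↦3, 4↦6, 5↦6, 6↦3]  zeros at y ∈ ∅
  x = 2: [0↦0, 1↦1, 2↦3, 3↦6, 4↦3, 5↦1, 6↦0]  zeros at y ∈ {0, 6}
  x = 3: [0↦2, 1↦3, 2↦2, 3↦6, 4↦1, 5↦1, 6↦6]  zeros at y ∈ ∅
  x = 4: [0↦5, 1↦3, 2↦3, 3↦5, 4↦2, 5↦1, 6↦2]  zeros at y ∈ ∅
  x = 5: [0↦4, 1↦3, 2↦1, 3↦5, 4↦1, 5↦3, 6↦4]  zeros at y ∈ ∅
  x = 6: [0↦1, 1↦5, 2↦5, 3↦1, 4↦0, 5↦2, 6↦0]  zeros at y ∈ {4, 6}
Collecting zeros: affine points = {(0, 5), (2, 0), (2, 6), (6, 4), (6, 6)}.
Total count |C(F_7)_aff| = 5.


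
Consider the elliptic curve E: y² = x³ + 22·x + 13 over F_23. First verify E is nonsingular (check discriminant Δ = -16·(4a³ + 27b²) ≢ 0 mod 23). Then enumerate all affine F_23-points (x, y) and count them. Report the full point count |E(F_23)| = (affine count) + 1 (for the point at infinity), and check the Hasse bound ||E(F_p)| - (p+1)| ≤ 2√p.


Affine points = {(0, 6), (0, 17), (1, 6), (1, 17), (4, 2), (4, 21), (5, 8), (5, 15), (6, 4), (6, 19), (7, 2), (7, 21), (12, 2), (12, 21), (13, 9), (13, 14), (14, 11), (14, 12), (18, 10), (18, 13), (20, 9), (20, 14), (22, 6), (22, 17)}; affine count = 24; |E(F_23)| = 25.

Discriminant check: Δ ∝ 4a³ + 27b² = 4·22³ + 27·13² = 4·10648 + 27·169 ≡ 5 (mod 23). Nonzero ⇒ E is nonsingular.
For each x ∈ F_23, compute rhs = x³ + 22·x + 13 mod 23, then count y ∈ F_23 with y² ≡ rhs.
  x = 0: rhs = 13, matching y values: 6, 17 (2 points).
  x = 1: rhs = 13, matching y values: 6, 17 (2 points).
  x = 2: rhs = 19, matching y values: none (0 points).
  x = 3: rhs = 14, matching y values: none (0 points).
  x = 4: rhs = 4, matching y values: 2, 21 (2 points).
  x = 5: rhs = 18, matching y values: 8, 15 (2 points).
  x = 6: rhs = 16, matching y values: 4, 19 (2 points).
  x = 7: rhs = 4, matching y values: 2, 21 (2 points).
  x = 8: rhs = 11, matching y values: none (0 points).
  x = 9: rhs = 20, matching y values: none (0 points).
  x = 10: rhs = 14, matching y values: none (0 points).
  x = 11: rhs = 22, matching y values: none (0 points).
  x = 12: rhs = 4, matching y values: 2, 21 (2 points).
  x = 13: rhs = 12, matching y values: 9, 14 (2 points).
  x = 14: rhs = 6, matching y values: 11, 12 (2 points).
  x = 15: rhs = 15, matching y values: none (0 points).
  x = 16: rhs = 22, matching y values: none (0 points).
  x = 17: rhs = 10, matching y values: none (0 points).
  x = 18: rhs = 8, matching y values: 10, 13 (2 points).
  x = 19: rhs = 22, matching y values: none (0 points).
  x = 20: rhs = 12, matching y values: 9, 14 (2 points).
  x = 21: rhs = 7, matching y values: none (0 points).
  x = 22: rhs = 13, matching y values: 6, 17 (2 points).
Total affine count: 24.
Full point count |E(F_23)| = 24 + 1 = 25.
Hasse bound: |25 − (23+1)| = |1| = 1 ≤ 2√23 ≈ 9.5917 ✓.


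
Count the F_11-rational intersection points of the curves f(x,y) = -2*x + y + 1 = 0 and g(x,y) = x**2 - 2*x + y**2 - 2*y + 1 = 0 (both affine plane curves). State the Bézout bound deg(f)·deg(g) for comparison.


Common zeros: {(4, 7), (9, 6)}; count = 2; Bézout bound = 2.

deg(f) = 1, deg(g) = 2, so Bézout bound = 2.
Scan x ∈ F_11. For each x, list the y ∈ F_11 with f(x, y) ≡ 0 and those with g(x, y) ≡ 0 (mod 11); the common zeros in that column are the intersection.
  x = 0: f ≡ 0 at y ∈ {10}; g ≡ 0 at y ∈ {1}; common: ∅.
  x = 1: f ≡ 0 at y ∈ {1}; g ≡ 0 at y ∈ {0, 2}; common: ∅.
  x = 2: f ≡ 0 at y ∈ {3}; g ≡ 0 at y ∈ {1}; common: ∅.
  x = 3: f ≡ 0 at y ∈ {5}; g ≡ 0 at y ∈ ∅; common: ∅.
  x = 4: f ≡ 0 at y ∈ {7}; g ≡ 0 at y ∈ {6, 7}; common: {7}.
  x = 5: f ≡ 0 at y ∈ {9}; g ≡ 0 at y ∈ ∅; common: ∅.
  x = 6: f ≡ 0 at y ∈ {0}; g ≡ 0 at y ∈ {4, 9}; common: ∅.
  x = 7: f ≡ 0 at y ∈ {2}; g ≡ 0 at y ∈ {4, 9}; common: ∅.
  x = 8: f ≡ 0 at y ∈ {4}; g ≡ 0 at y ∈ ∅; common: ∅.
  x = 9: f ≡ 0 at y ∈ {6}; g ≡ 0 at y ∈ {6, 7}; common: {6}.
  x = 10: f ≡ 0 at y ∈ {8}; g ≡ 0 at y ∈ ∅; common: ∅.
Collecting: common zeros = {(4, 7), (9, 6)}, so the count is 2.
Comparison with the Bézout bound: 2 ≤ 2 = deg(f)·deg(g), as expected for curves with no common component (the bound is attained).


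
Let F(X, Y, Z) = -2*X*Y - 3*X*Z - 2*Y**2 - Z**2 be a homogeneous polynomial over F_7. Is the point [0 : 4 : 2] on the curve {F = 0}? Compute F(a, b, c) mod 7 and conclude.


F(0,4,2) ≡ 6 (mod 7); P is NOT on the curve.

Evaluate F(0, 4, 2) term-by-term (mod 7).
  -2*X*Y ↦ -2·0·4·1 = 0
  -3*X*Z ↦ -3·0·1·2 = 0
  -2*Y**2 ↦ -2·1·16·1 = -32
  -Z**2 ↦ -1·1·1·4 = -4
Sum: F(0, 4, 2) = (0) + (0) + (-32) + (-4) = -36.
Reducing mod 7: -36 ≡ 6 (mod 7).
Since F(a, b, c) ≡ 6 ≠ 0 (mod 7), P does NOT lie on the curve.


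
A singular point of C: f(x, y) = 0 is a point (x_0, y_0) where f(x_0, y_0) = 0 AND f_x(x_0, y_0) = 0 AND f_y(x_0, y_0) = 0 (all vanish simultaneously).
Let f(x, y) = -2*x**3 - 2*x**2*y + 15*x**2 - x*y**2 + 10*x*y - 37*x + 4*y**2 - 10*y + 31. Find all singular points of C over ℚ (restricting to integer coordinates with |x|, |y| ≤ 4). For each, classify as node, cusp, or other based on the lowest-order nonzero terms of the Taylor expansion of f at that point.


Singular points: {(3, -1)}; classification: node.

Compute partial derivatives:
  f_x = -6*x**2 - 4*x*y + 30*x - y**2 + 10*y - 37.
  f_y = -2*x**2 - 2*x*y + 10*x + 8*y - 10.
Scan x_0 ∈ {−4, ..., 4}. For each x_0, f_y(x_0, y) is a polynomial in y; find its integer roots y ∈ {−4, ..., 4}, then test f_x and f at those candidates.
  x = -4: f_y(-4, y) = 16*y - 82; no integer root y with |y| ≤ 4.
  x = -3: f_y(-3, y) = 14*y - 58; no integer root y with |y| ≤ 4.
  x = -2: f_y(-2, y) = 12*y - 38; no integer root y with |y| ≤ 4.
  x = -1: f_y(-1, y) = 10*y - 22; no integer root y with |y| ≤ 4.
  x = 0: f_y(0, y) = 8*y - 10; no integer root y with |y| ≤ 4.
  x = 1: f_y(1, y) = 6*y - 2; no integer root y with |y| ≤ 4.
  x = 2: f_y(2, y) = 4*y + 2; no integer root y with |y| ≤ 4.
  x = 3: f_y(3, y) = 2*y + 2; vanishes at y ∈ {-1}. (3, -1): f_x = 0, f = 0 — SINGULAR.
  x = 4: f_y(4, y) = -2; no integer root y with |y| ≤ 4.
Only singular point on the grid: (3, -1).
Classify: substitute x = 3 + u, y = -1 + v and expand: f = -2*u**3 - 2*u**2*v - u**2 - u*v**2 + v**2.
No constant or linear terms (consistent with a singular point). Quadratic part: -u**2 + v**2. Cubic part: -2*u**3 - 2*u**2*v - u*v**2.
The quadratic part v**2 - u**2 = (v − u)(v + u) splits into two distinct linear factors, so there are two distinct tangent lines y − -1 = ±(x − 3) — this is a node (ordinary double point).
Classification: node.


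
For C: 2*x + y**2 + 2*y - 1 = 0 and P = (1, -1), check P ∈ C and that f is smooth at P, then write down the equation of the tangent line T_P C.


Tangent line at P: 2*x - 2 = 0.

Step 1: f(1, -1) = 0, so P lies on C.
Step 2: partial derivatives
  f_x(x, y) = 2, f_y(x, y) = 2*y + 2.
  f_x(P) = 2, f_y(P) = 0 (gradient nonzero, so P is smooth).
Step 3: tangent line at P: 2·(x − 1) + 0·(y − -1) = 0.
Expanding: 2*x - 2 = 0.


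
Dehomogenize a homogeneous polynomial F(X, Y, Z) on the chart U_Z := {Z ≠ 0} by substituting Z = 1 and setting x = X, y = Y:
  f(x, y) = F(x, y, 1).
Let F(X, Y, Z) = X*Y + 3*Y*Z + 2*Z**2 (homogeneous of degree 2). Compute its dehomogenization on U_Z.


f(x, y) = x*y + 3*y + 2

On U_Z we set Z = 1. Each monomial c·X^i·Y^j·Z^k in F becomes c·x^i·y^j·1^k = c·x^i·y^j.
Substituting Z = 1: F(X, Y, 1) = x*y + 3*y + 2.
Note: deg(f) ≤ deg(F) = 2; strict inequality happens when F is divisible by Z (lost terms).


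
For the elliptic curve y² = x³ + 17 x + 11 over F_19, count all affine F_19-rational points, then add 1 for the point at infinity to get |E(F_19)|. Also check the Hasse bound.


Affine points = {(0, 7), (0, 12), (6, 5), (6, 14), (7, 6), (7, 13), (9, 0), (11, 3), (11, 16), (12, 9), (12, 10), (13, 4), (13, 15), (16, 3), (16, 16), (17, 8), (17, 11)}; affine count = 17; |E(F_19)| = 18.

Discriminant check: Δ ∝ 4a³ + 27b² = 4·17³ + 27·11² = 4·4913 + 27·121 ≡ 5 (mod 19). Nonzero ⇒ E is nonsingular.
For each x ∈ F_19, compute rhs = x³ + 17·x + 11 mod 19, then count y ∈ F_19 with y² ≡ rhs.
  x = 0: rhs = 11, matching y values: 7, 12 (2 points).
  x = 1: rhs = 10, matching y values: none (0 points).
  x = 2: rhs = 15, matching y values: none (0 points).
  x = 3: rhs = 13, matching y values: none (0 points).
  x = 4: rhs = 10, matching y values: none (0 points).
  x = 5: rhs = 12, matching y values: none (0 points).
  x = 6: rhs = 6, matching y values: 5, 14 (2 points).
  x = 7: rhs = 17, matching y values: 6, 13 (2 points).
  x = 8: rhs = 13, matching y values: none (0 points).
  x = 9: rhs = 0, matching y values: 0 (1 points).
  x = 10: rhs = 3, matching y values: none (0 points).
  x = 11: rhs = 9, matching y values: 3, 16 (2 points).
  x = 12: rhs = 5, matching y values: 9, 10 (2 points).
  x = 13: rhs = 16, matching y values: 4, 15 (2 points).
  x = 14: rhs = 10, matching y values: none (0 points).
  x = 15: rhs = 12, matching y values: none (0 points).
  x = 16: rhs = 9, matching y values: 3, 16 (2 points).
  x = 17: rhs = 7, matching y values: 8, 11 (2 points).
  x = 18: rhs = 12, matching y values: none (0 points).
Total affine count: 17.
Full point count |E(F_19)| = 17 + 1 = 18.
Hasse bound: |18 − (19+1)| = |-2| = 2 ≤ 2√19 ≈ 8.7178 ✓.


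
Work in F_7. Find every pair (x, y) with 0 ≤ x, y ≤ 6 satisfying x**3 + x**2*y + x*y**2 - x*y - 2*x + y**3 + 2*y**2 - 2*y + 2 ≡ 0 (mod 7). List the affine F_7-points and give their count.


Affine F_7-points: {(0, 2), (1, 3), (1, 4), (2, 5), (5, 2), (5, 6)}; count = 6.

For each of the 49 pairs (x, y) ∈ F_7², evaluate f(x, y) mod 7. Record the zeros.
  x = 0: [0↦2, 1↦3, 2↦0, 3↦6, 4↦6, 5↦6, 6↦5]  zeros at y ∈ {2}
  x = 1: [0↦1, 1↦3, 2↦3, 3↦0, 4↦0, 5↦2, 6↦5]  zeros at y ∈ {3, 4}
  x = 2: [0↦6, 1↦4, 2↦2, 3↦6, 4↦1, 5↦0, 6↦2]  zeros at y ∈ {5}
  x = 3: [0↦2, 1↦5, 2↦3, 3↦2, 4↦1, 5↦6, 6↦2]  zeros at y ∈ ∅
  x = 4: [0↦2, 1↦5, 2↦5, 3↦1, 4↦6, 5↦5, 6↦4]  zeros at y ∈ ∅
  x = 5: [0↦5, 1↦3, 2↦0, 3↦2, 4↦1, 5↦3, 6↦0]  zeros at y ∈ {2, 6}
  x = 6: [0↦3, 1↦5, 2↦1, 3↦4, 4↦6, 5↦6, 6↦3]  zeros at y ∈ ∅
Collecting zeros: affine points = {(0, 2), (1, 3), (1, 4), (2, 5), (5, 2), (5, 6)}.
Total count |C(F_7)_aff| = 6.


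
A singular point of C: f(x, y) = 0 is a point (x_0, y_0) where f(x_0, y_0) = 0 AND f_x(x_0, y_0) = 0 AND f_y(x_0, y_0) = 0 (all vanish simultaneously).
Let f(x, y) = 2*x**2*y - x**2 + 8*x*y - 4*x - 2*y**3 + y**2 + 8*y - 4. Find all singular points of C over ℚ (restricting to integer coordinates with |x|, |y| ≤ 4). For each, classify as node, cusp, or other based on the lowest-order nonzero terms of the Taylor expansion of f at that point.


Singular points: {(-2, 0)}; classification: node.

Compute partial derivatives:
  f_x = 4*x*y - 2*x + 8*y - 4.
  f_y = 2*x**2 + 8*x - 6*y**2 + 2*y + 8.
Scan x_0 ∈ {−4, ..., 4}. For each x_0, f_y(x_0, y) is a polynomial in y; find its integer roots y ∈ {−4, ..., 4}, then test f_x and f at those candidates.
  x = -4: f_y(-4, y) = -6*y**2 + 2*y + 8; vanishes at y ∈ {-1}. (-4, -1): f_x = 12 ≠ 0.
  x = -3: f_y(-3, y) = -6*y**2 + 2*y + 2; no integer root y with |y| ≤ 4.
  x = -2: f_y(-2, y) = -6*y**2 + 2*y; vanishes at y ∈ {0}. (-2, 0): f_x = 0, f = 0 — SINGULAR.
  x = -1: f_y(-1, y) = -6*y**2 + 2*y + 2; no integer root y with |y| ≤ 4.
  x = 0: f_y(0, y) = -6*y**2 + 2*y + 8; vanishes at y ∈ {-1}. (0, -1): f_x = -12 ≠ 0.
  x = 1: f_y(1, y) = -6*y**2 + 2*y + 18; no integer root y with |y| ≤ 4.
  x = 2: f_y(2, y) = -6*y**2 + 2*y + 32; no integer root y with |y| ≤ 4.
  x = 3: f_y(3, y) = -6*y**2 + 2*y + 50; no integer root y with |y| ≤ 4.
  x = 4: f_y(4, y) = -6*y**2 + 2*y + 72; no integer root y with |y| ≤ 4.
Only singular point on the grid: (-2, 0).
Classify: substitute x = -2 + u, y = 0 + v and expand: f = 2*u**2*v - u**2 - 2*v**3 + v**2.
No constant or linear terms (consistent with a singular point). Quadratic part: -u**2 + v**2. Cubic part: 2*u**2*v - 2*v**3.
The quadratic part v**2 - u**2 = (v − u)(v + u) splits into two distinct linear factors, so there are two distinct tangent lines y − 0 = ±(x − -2) — this is a node (ordinary double point).
Classification: node.


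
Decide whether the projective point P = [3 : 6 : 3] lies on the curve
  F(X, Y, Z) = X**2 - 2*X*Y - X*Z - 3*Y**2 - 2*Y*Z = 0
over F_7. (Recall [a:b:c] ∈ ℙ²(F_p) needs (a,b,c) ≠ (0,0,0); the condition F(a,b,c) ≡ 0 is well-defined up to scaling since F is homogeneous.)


F(3,6,3) ≡ 2 (mod 7); P is NOT on the curve.

Evaluate F(3, 6, 3) term-by-term (mod 7).
  X**2 ↦ 1·9·1·1 = 9
  -2*X*Y ↦ -2·3·6·1 = -36
  -X*Z ↦ -1·3·1·3 = -9
  -3*Y**2 ↦ -3·1·36·1 = -108
  -2*Y*Z ↦ -2·1·6·3 = -36
Sum: F(3, 6, 3) = (9) + (-36) + (-9) + (-108) + (-36) = -180.
Reducing mod 7: -180 ≡ 2 (mod 7).
Since F(a, b, c) ≡ 2 ≠ 0 (mod 7), P does NOT lie on the curve.


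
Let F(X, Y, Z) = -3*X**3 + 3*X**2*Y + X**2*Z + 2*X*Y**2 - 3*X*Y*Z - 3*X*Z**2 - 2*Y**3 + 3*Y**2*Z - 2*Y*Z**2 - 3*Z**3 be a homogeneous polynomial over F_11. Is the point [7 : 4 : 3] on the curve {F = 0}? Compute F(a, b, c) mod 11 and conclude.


F(7,4,3) ≡ 1 (mod 11); P is NOT on the curve.

Evaluate F(7, 4, 3) term-by-term (mod 11).
  -3*X**3 ↦ -3·343·1·1 = -1029
  3*X**2*Y ↦ 3·49·4·1 = 588
  X**2*Z ↦ 1·49·1·3 = 147
  2*X*Y**2 ↦ 2·7·16·1 = 224
  -3*X*Y*Z ↦ -3·7·4·3 = -252
  -3*X*Z**2 ↦ -3·7·1·9 = -189
  -2*Y**3 ↦ -2·1·64·1 = -128
  3*Y**2*Z ↦ 3·1·16·3 = 144
  -2*Y*Z**2 ↦ -2·1·4·9 = -72
  -3*Z**3 ↦ -3·1·1·27 = -81
Sum: F(7, 4, 3) = (-1029) + (588) + (147) + (224) + (-252) + (-189) + (-128) + (144) + (-72) + (-81) = -648.
Reducing mod 11: -648 ≡ 1 (mod 11).
Since F(a, b, c) ≡ 1 ≠ 0 (mod 11), P does NOT lie on the curve.


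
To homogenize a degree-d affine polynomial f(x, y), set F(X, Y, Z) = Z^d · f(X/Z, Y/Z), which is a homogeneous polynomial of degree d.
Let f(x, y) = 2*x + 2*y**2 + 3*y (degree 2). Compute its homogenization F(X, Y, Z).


F(X, Y, Z) = 2*X*Z + 2*Y**2 + 3*Y*Z

deg(f) = 2.
Substitute x = X/Z, y = Y/Z into f, then multiply by Z^2.
  monomial 2·x^1·y^0 ↦ 2·X^1·Y^0·Z^1.
  monomial 2·x^0·y^2 ↦ 2·X^0·Y^2·Z^0.
  monomial 3·x^0·y^1 ↦ 3·X^0·Y^1·Z^1.
Collecting: F(X, Y, Z) = 2*X*Z + 2*Y**2 + 3*Y*Z.


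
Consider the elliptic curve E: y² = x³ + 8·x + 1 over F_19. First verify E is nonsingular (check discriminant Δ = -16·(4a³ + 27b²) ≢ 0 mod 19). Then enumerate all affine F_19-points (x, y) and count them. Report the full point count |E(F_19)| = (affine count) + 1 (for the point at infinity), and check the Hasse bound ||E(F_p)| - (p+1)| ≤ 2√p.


Affine points = {(0, 1), (0, 18), (2, 5), (2, 14), (7, 1), (7, 18), (8, 8), (8, 11), (9, 2), (9, 17), (10, 6), (10, 13), (12, 1), (12, 18), (14, 8), (14, 11), (15, 0), (16, 8), (16, 11), (18, 7), (18, 12)}; affine count = 21; |E(F_19)| = 22.

Discriminant check: Δ ∝ 4a³ + 27b² = 4·8³ + 27·1² = 4·512 + 27·1 ≡ 4 (mod 19). Nonzero ⇒ E is nonsingular.
For each x ∈ F_19, compute rhs = x³ + 8·x + 1 mod 19, then count y ∈ F_19 with y² ≡ rhs.
  x = 0: rhs = 1, matching y values: 1, 18 (2 points).
  x = 1: rhs = 10, matching y values: none (0 points).
  x = 2: rhs = 6, matching y values: 5, 14 (2 points).
  x = 3: rhs = 14, matching y values: none (0 points).
  x = 4: rhs = 2, matching y values: none (0 points).
  x = 5: rhs = 14, matching y values: none (0 points).
  x = 6: rhs = 18, matching y values: none (0 points).
  x = 7: rhs = 1, matching y values: 1, 18 (2 points).
  x = 8: rhs = 7, matching y values: 8, 11 (2 points).
  x = 9: rhs = 4, matching y values: 2, 17 (2 points).
  x = 10: rhs = 17, matching y values: 6, 13 (2 points).
  x = 11: rhs = 14, matching y values: none (0 points).
  x = 12: rhs = 1, matching y values: 1, 18 (2 points).
  x = 13: rhs = 3, matching y values: none (0 points).
  x = 14: rhs = 7, matching y values: 8, 11 (2 points).
  x = 15: rhs = 0, matching y values: 0 (1 points).
  x = 16: rhs = 7, matching y values: 8, 11 (2 points).
  x = 17: rhs = 15, matching y values: none (0 points).
  x = 18: rhs = 11, matching y values: 7, 12 (2 points).
Total affine count: 21.
Full point count |E(F_19)| = 21 + 1 = 22.
Hasse bound: |22 − (19+1)| = |2| = 2 ≤ 2√19 ≈ 8.7178 ✓.


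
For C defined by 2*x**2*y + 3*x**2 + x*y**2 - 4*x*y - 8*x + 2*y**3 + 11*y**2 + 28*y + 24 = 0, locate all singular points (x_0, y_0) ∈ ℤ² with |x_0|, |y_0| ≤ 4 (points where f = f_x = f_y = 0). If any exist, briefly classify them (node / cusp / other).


Singular points: {(2, -2)}; classification: node.

Compute partial derivatives:
  f_x = 4*x*y + 6*x + y**2 - 4*y - 8.
  f_y = 2*x**2 + 2*x*y - 4*x + 6*y**2 + 22*y + 28.
Scan x_0 ∈ {−4, ..., 4}. For each x_0, f_y(x_0, y) is a polynomial in y; find its integer roots y ∈ {−4, ..., 4}, then test f_x and f at those candidates.
  x = -4: f_y(-4, y) = 6*y**2 + 14*y + 76; no integer root y with |y| ≤ 4.
  x = -3: f_y(-3, y) = 6*y**2 + 16*y + 58; no integer root y with |y| ≤ 4.
  x = -2: f_y(-2, y) = 6*y**2 + 18*y + 44; no integer root y with |y| ≤ 4.
  x = -1: f_y(-1, y) = 6*y**2 + 20*y + 34; no integer root y with |y| ≤ 4.
  x = 0: f_y(0, y) = 6*y**2 + 22*y + 28; no integer root y with |y| ≤ 4.
  x = 1: f_y(1, y) = 6*y**2 + 24*y + 26; no integer root y with |y| ≤ 4.
  x = 2: f_y(2, y) = 6*y**2 + 26*y + 28; vanishes at y ∈ {-2}. (2, -2): f_x = 0, f = 0 — SINGULAR.
  x = 3: f_y(3, y) = 6*y**2 + 28*y + 34; no integer root y with |y| ≤ 4.
  x = 4: f_y(4, y) = 6*y**2 + 30*y + 44; no integer root y with |y| ≤ 4.
Only singular point on the grid: (2, -2).
Classify: substitute x = 2 + u, y = -2 + v and expand: f = 2*u**2*v - u**2 + u*v**2 + 2*v**3 + v**2.
No constant or linear terms (consistent with a singular point). Quadratic part: -u**2 + v**2. Cubic part: 2*u**2*v + u*v**2 + 2*v**3.
The quadratic part v**2 - u**2 = (v − u)(v + u) splits into two distinct linear factors, so there are two distinct tangent lines y − -2 = ±(x − 2) — this is a node (ordinary double point).
Classification: node.
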